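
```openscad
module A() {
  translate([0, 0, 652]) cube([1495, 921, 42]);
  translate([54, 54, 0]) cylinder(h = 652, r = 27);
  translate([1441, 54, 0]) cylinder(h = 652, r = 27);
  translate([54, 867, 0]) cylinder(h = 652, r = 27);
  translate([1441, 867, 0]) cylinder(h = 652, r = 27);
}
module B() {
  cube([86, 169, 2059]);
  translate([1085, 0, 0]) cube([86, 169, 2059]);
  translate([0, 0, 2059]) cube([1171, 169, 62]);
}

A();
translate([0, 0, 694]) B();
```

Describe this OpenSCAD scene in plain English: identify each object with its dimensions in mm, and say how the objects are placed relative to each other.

A is a table: top 1495 mm (x) × 921 mm (y), 42 mm thick, upper face at z = 694 mm, on four round legs of 54 mm diameter, each leg's bounding box inset 27 mm from the nearest pair of top edges, running from z = 0 to the bottom of the top.

B is a door frame. The clear opening is 999 mm wide and 2059 mm high. Two 86 mm wide jambs, 169 mm deep, stand either side of the opening from the floor to the top of the opening. A 62 mm thick head sits across the top of both jambs, spanning the full outside width of the frame.

The door frame is on top of the table.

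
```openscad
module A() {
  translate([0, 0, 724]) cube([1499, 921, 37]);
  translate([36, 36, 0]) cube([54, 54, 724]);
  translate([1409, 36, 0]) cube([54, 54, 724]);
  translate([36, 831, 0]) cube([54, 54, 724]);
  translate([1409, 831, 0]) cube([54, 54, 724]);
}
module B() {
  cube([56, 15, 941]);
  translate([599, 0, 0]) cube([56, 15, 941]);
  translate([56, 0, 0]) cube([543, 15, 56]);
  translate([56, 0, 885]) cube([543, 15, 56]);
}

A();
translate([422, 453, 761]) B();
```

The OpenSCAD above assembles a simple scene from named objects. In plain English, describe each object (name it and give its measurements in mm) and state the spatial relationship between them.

A is a table: top 1499 mm (x) × 921 mm (y), 37 mm thick, upper face at z = 761 mm, on four 54×54 mm square legs, each inset 36 mm from the nearest pair of top edges, running from z = 0 to the bottom of the top.

B is a picture frame with a 543×829 mm rectangular opening (x by z) and a uniform 56 mm border on every side. Frame depth is 15 mm along y. It is built from two vertical stiles running the full outside height and two horizontal rails spanning the gap between the stiles.

The picture frame is on top of the table, centred.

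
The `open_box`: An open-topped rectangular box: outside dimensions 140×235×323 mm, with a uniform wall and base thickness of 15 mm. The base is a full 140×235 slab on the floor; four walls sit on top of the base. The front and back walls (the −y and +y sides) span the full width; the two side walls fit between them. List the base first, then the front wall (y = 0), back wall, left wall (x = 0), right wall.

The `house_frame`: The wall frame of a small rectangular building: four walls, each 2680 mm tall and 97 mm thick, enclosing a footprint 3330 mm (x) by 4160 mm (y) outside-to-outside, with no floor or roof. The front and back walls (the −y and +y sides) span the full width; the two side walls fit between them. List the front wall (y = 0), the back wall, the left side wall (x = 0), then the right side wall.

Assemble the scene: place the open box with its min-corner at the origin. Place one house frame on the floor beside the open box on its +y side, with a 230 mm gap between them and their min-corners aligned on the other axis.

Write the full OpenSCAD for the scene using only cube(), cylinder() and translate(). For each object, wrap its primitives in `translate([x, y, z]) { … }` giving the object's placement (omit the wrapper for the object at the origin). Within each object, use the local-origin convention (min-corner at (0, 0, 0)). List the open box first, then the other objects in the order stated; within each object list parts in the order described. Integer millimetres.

cube([140, 235, 15]);
translate([0, 0, 15]) cube([140, 15, 308]);
translate([0, 220, 15]) cube([140, 15, 308]);
translate([0, 15, 15]) cube([15, 205, 308]);
translate([125, 15, 15]) cube([15, 205, 308]);
translate([0, 465, 0]) {
  cube([3330, 97, 2680]);
  translate([0, 4063, 0]) cube([3330, 97, 2680]);
  translate([0, 97, 0]) cube([97, 3966, 2680]);
  translate([3233, 97, 0]) cube([97, 3966, 2680]);
}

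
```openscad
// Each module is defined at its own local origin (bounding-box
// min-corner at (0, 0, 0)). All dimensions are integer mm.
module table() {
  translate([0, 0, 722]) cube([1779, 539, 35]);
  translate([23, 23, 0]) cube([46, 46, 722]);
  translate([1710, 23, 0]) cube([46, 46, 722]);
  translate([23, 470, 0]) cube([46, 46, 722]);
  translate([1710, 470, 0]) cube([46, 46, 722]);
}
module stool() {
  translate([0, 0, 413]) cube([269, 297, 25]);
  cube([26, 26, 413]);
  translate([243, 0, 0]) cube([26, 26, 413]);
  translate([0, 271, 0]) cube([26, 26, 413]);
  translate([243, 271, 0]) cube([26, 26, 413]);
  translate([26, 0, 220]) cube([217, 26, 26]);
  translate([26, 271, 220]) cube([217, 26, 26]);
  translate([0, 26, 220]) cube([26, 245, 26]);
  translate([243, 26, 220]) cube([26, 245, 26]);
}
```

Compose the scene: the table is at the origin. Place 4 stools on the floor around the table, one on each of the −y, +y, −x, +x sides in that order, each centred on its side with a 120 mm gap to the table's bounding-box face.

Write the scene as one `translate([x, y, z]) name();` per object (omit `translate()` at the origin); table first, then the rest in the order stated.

table();
translate([755, -417, 0]) stool();
translate([755, 659, 0]) stool();
translate([-389, 121, 0]) stool();
translate([1899, 121, 0]) stool();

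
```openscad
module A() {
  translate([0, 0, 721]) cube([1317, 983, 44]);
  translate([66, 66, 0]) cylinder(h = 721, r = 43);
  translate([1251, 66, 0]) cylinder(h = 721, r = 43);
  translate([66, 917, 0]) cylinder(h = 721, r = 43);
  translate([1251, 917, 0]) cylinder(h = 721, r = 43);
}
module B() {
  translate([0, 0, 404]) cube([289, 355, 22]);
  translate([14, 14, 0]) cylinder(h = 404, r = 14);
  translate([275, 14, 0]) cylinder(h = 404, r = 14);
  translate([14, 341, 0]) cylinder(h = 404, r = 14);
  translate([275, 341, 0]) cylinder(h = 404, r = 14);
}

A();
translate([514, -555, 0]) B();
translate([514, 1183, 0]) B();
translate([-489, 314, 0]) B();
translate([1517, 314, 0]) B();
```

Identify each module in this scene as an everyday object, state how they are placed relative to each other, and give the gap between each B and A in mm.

A is a table. B is a stool. Four stools sit around the table at the −y, +y, −x, +x sides. The gap between each stool and the table is 200 mm.

Each stool's nearest face is 200 mm from the table's bounding box.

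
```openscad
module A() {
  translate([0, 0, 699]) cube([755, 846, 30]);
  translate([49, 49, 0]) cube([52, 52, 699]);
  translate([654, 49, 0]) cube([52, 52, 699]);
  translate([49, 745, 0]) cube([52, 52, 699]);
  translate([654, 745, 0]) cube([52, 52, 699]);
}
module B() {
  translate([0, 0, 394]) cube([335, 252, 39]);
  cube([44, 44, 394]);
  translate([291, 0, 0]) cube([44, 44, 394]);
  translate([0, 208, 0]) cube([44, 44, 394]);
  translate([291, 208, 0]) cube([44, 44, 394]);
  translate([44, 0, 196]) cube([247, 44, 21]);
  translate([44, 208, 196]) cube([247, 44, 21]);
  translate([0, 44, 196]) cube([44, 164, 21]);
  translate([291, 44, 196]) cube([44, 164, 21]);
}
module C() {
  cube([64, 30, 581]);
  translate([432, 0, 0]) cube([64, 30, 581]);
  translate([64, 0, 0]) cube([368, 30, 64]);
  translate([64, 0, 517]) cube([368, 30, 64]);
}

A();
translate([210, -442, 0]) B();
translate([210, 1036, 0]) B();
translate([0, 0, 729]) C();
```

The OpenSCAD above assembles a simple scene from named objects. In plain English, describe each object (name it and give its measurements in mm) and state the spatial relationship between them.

A is a table: top 755 mm (x) × 846 mm (y), 30 mm thick, upper face at z = 729 mm, on four 52×52 mm square legs, each inset 49 mm from the nearest pair of top edges, running from z = 0 to the bottom of the top.

B is a four-legged stool. The seat is 335×252 mm, 39 mm thick, top at z = 433 mm. It stands on four square legs, each 44×44 mm in cross-section, from z = 0 to the seat underside, each flush with a corner of the seat. Four stretchers, 44 mm wide and 21 mm tall, connect adjacent legs with their undersides at z = 196 mm, each running between the inner faces of the legs it joins and aligned with the legs' outer faces on the other axis.

C is a rectangular picture frame lying in the x–z plane (depth along y). The opening is 368 mm wide (x) by 453 mm tall (z), surrounded by a border 64 mm wide on all four sides. The frame is 30 mm deep and is made of two full-height vertical stiles with two horizontal rails fitted between them.

Two stools sit around the table at the −y, +y sides. The picture frame is on top of the table.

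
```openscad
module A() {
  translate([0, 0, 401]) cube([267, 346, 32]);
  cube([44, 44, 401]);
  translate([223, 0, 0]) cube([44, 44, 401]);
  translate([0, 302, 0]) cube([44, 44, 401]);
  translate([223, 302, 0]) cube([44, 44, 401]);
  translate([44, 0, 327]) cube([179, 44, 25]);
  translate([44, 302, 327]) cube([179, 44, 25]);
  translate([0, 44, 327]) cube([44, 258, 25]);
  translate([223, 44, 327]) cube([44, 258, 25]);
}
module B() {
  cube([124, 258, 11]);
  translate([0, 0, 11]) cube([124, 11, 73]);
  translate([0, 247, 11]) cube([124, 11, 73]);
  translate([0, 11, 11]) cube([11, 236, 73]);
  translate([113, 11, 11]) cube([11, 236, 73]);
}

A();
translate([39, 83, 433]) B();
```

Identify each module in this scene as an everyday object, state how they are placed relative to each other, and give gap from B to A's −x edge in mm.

The open box's min-x is at 39; the stool's min-x is 0; gap = 39 mm.

A is a stool. B is an open box. The open box is on top of the stool. The gap from the open box to the stool's −x edge is 39 mm.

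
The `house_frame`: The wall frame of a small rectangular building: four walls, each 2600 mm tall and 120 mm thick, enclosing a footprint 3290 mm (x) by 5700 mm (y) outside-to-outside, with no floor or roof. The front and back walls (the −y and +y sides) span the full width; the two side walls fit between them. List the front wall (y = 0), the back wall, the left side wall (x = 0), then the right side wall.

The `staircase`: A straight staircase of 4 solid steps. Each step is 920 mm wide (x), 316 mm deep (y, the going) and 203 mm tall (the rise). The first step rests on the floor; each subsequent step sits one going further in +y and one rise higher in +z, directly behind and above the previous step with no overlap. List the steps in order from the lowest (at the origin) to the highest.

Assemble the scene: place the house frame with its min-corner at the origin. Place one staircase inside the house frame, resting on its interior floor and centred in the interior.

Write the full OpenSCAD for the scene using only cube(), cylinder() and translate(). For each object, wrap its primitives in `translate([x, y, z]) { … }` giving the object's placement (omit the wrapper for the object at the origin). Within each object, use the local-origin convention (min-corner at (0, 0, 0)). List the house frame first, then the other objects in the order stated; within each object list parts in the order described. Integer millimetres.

cube([3290, 120, 2600]);
translate([0, 5580, 0]) cube([3290, 120, 2600]);
translate([0, 120, 0]) cube([120, 5460, 2600]);
translate([3170, 120, 0]) cube([120, 5460, 2600]);
translate([1185, 2218, 0]) {
  cube([920, 316, 203]);
  translate([0, 316, 203]) cube([920, 316, 203]);
  translate([0, 632, 406]) cube([920, 316, 203]);
  translate([0, 948, 609]) cube([920, 316, 203]);
}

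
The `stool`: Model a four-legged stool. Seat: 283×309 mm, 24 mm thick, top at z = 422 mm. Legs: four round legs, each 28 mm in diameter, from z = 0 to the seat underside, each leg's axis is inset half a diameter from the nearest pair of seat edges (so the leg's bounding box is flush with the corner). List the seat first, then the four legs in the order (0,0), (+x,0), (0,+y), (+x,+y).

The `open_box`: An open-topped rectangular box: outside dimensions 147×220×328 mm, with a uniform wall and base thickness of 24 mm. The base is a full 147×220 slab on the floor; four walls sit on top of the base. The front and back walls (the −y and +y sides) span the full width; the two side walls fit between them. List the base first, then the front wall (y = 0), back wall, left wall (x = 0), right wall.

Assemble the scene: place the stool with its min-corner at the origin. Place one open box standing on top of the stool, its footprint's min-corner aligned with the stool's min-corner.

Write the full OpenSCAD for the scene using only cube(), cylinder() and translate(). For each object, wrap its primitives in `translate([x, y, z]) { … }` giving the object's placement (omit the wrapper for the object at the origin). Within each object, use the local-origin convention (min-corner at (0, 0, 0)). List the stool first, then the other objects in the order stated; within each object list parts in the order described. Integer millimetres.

translate([0, 0, 398]) cube([283, 309, 24]);
translate([14, 14, 0]) cylinder(h = 398, r = 14);
translate([269, 14, 0]) cylinder(h = 398, r = 14);
translate([14, 295, 0]) cylinder(h = 398, r = 14);
translate([269, 295, 0]) cylinder(h = 398, r = 14);
translate([0, 0, 422]) {
  cube([147, 220, 24]);
  translate([0, 0, 24]) cube([147, 24, 304]);
  translate([0, 196, 24]) cube([147, 24, 304]);
  translate([0, 24, 24]) cube([24, 172, 304]);
  translate([123, 24, 24]) cube([24, 172, 304]);
}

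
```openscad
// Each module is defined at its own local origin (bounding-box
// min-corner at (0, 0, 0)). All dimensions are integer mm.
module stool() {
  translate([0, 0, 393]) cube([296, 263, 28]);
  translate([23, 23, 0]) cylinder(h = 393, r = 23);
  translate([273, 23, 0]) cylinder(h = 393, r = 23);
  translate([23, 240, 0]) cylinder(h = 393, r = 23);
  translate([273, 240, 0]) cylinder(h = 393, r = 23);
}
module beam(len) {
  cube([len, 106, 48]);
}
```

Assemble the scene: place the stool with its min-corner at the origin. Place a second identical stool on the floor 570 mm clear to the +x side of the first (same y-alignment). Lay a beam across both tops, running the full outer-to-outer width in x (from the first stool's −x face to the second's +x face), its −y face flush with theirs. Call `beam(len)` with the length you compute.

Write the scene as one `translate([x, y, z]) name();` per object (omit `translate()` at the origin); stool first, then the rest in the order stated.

stool();
translate([866, 0, 0]) stool();
translate([0, 0, 421]) beam(1162);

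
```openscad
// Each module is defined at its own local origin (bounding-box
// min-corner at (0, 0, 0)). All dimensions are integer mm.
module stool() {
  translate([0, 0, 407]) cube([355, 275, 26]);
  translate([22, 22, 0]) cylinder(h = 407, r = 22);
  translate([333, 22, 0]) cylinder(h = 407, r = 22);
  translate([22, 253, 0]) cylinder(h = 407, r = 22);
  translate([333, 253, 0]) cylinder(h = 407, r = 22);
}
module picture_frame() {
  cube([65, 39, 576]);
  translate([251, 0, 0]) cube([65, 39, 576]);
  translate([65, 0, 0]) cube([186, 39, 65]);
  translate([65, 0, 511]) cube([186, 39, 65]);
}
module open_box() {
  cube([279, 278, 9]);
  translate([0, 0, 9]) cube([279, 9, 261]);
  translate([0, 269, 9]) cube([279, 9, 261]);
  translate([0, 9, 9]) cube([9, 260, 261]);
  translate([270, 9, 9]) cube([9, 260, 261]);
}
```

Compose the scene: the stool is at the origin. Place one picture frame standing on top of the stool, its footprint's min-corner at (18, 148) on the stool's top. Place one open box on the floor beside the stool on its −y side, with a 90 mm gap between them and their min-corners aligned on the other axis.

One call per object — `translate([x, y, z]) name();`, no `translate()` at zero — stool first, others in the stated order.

stool();
translate([18, 148, 433]) picture_frame();
translate([0, -368, 0]) open_box();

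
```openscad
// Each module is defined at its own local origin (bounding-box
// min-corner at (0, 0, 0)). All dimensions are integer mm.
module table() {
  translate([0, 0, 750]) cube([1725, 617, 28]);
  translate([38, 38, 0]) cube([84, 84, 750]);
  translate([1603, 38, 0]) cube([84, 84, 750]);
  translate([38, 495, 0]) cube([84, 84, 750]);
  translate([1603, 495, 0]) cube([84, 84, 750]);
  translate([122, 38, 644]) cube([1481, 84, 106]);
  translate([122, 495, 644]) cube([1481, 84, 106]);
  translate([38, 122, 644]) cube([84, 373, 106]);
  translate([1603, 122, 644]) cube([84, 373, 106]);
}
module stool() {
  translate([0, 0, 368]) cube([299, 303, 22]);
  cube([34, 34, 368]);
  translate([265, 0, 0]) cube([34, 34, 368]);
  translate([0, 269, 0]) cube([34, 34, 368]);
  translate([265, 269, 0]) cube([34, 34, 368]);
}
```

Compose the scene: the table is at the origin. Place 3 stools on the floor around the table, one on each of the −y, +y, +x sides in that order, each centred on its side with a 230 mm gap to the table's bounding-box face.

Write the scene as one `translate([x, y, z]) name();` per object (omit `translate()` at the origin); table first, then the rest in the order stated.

table();
translate([713, -533, 0]) stool();
translate([713, 847, 0]) stool();
translate([1955, 157, 0]) stool();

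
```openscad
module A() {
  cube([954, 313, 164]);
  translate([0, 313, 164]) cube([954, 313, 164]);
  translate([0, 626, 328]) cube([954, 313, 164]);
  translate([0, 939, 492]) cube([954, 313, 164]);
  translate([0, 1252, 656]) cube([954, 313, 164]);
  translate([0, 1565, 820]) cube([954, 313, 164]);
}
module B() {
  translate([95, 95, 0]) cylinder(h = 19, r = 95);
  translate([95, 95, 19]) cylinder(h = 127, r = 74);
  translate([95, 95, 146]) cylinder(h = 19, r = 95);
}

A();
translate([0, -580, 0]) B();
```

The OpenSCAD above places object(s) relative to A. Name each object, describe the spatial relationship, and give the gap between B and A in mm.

The spool's nearest face is 390 mm from the staircase's −y face.

A is a staircase. B is a spool. The spool is on the floor beside the staircase on its −y side. The gap between the spool and the staircase is 390 mm.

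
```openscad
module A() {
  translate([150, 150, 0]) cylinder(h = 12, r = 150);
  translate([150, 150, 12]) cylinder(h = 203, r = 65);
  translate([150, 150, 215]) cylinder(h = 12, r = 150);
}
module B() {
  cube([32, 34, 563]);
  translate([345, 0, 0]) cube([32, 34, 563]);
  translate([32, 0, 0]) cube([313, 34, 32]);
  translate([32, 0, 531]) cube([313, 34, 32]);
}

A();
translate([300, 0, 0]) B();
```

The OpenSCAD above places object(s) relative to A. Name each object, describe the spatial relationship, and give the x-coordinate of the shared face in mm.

A is a spool. B is a picture frame. The picture frame is against the spool's +x side, with their −y faces flush. The x-coordinate of the shared face is 300 mm.

The spool's +x face and the picture frame's −x face are both at x = 300 mm.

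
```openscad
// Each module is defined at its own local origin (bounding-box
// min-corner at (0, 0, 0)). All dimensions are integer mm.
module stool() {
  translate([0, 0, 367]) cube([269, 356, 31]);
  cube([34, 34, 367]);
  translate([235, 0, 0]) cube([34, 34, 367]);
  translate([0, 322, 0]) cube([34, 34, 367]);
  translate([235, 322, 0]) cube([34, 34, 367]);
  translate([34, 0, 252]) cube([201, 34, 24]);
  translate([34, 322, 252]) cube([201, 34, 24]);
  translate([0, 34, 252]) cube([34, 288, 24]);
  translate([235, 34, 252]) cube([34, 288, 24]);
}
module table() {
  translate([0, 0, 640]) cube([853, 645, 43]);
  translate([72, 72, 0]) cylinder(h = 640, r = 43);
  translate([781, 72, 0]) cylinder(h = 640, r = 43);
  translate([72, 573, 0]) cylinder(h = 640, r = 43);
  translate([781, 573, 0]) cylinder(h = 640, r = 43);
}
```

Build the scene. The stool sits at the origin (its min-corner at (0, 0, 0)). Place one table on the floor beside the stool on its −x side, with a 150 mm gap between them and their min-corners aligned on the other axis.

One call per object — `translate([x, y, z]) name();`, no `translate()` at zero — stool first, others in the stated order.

stool();
translate([-1003, 0, 0]) table();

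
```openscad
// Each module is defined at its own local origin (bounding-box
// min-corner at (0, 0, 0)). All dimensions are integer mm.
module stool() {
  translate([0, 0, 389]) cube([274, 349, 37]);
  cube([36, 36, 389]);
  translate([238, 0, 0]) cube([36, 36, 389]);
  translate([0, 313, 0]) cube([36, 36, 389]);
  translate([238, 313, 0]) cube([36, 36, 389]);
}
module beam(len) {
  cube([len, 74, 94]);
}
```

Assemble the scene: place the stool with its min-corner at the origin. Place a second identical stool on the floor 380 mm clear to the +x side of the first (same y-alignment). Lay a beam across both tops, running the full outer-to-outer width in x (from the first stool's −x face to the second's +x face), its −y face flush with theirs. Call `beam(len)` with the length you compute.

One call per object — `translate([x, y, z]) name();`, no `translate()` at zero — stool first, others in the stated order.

stool();
translate([654, 0, 0]) stool();
translate([0, 0, 426]) beam(928);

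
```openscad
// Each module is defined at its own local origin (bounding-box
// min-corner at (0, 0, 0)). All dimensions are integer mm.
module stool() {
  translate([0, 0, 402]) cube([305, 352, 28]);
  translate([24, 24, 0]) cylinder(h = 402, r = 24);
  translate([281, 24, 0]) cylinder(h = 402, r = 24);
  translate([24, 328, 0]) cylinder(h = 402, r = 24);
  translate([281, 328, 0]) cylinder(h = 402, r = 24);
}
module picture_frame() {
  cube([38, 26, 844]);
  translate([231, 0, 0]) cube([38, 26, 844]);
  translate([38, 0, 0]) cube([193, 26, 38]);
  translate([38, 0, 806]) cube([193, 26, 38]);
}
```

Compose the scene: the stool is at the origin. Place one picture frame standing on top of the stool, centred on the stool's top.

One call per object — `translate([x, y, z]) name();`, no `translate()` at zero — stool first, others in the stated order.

stool();
translate([18, 163, 430]) picture_frame();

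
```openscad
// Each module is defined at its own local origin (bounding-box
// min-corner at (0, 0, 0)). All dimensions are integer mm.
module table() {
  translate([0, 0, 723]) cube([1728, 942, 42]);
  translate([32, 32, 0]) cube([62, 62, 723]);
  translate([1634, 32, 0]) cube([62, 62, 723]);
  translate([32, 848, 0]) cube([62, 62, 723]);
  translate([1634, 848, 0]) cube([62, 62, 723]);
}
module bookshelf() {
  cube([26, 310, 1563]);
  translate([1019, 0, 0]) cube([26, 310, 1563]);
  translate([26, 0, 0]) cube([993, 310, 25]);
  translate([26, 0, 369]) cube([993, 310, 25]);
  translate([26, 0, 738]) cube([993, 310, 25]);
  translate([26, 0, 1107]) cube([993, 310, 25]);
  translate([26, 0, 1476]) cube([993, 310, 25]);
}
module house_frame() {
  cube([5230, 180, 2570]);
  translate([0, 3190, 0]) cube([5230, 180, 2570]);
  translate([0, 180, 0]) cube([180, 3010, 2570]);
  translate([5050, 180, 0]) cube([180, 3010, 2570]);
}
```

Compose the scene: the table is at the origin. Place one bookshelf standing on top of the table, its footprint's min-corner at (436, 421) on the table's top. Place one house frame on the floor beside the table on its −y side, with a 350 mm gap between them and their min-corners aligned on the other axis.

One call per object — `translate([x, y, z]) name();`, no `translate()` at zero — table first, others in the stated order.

table();
translate([436, 421, 765]) bookshelf();
translate([0, -3720, 0]) house_frame();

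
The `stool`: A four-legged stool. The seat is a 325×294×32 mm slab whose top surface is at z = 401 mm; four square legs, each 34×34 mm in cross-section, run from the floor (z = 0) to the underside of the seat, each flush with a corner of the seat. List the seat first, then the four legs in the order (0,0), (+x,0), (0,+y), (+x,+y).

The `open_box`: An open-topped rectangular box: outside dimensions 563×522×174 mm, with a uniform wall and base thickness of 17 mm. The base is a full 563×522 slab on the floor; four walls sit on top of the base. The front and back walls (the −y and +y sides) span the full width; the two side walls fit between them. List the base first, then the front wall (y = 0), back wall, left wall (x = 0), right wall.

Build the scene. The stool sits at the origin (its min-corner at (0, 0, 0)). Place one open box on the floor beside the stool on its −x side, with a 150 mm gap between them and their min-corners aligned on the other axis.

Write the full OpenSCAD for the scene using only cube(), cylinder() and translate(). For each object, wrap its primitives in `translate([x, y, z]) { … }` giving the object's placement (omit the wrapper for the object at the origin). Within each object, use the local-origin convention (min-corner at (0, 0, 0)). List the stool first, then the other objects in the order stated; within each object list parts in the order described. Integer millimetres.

translate([0, 0, 369]) cube([325, 294, 32]);
cube([34, 34, 369]);
translate([291, 0, 0]) cube([34, 34, 369]);
translate([0, 260, 0]) cube([34, 34, 369]);
translate([291, 260, 0]) cube([34, 34, 369]);
translate([-713, 0, 0]) {
  cube([563, 522, 17]);
  translate([0, 0, 17]) cube([563, 17, 157]);
  translate([0, 505, 17]) cube([563, 17, 157]);
  translate([0, 17, 17]) cube([17, 488, 157]);
  translate([546, 17, 17]) cube([17, 488, 157]);
}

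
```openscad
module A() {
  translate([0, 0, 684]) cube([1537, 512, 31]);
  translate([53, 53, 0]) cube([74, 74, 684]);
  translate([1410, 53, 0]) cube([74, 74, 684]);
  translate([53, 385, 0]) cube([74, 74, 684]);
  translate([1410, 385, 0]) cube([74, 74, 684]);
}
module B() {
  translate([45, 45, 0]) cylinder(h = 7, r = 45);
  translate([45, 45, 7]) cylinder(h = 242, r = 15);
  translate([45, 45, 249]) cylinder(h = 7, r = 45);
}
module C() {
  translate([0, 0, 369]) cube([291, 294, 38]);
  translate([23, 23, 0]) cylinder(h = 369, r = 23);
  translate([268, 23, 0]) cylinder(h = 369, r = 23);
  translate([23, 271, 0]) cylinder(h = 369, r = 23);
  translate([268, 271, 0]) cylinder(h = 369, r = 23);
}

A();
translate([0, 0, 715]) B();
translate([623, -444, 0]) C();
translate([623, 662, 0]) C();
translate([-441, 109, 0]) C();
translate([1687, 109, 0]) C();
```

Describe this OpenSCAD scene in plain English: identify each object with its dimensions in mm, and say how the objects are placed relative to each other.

A is a table: top 1537 mm (x) × 512 mm (y), 31 mm thick, upper face at z = 715 mm, on four 74×74 mm square legs, each inset 53 mm from the nearest pair of top edges, running from z = 0 to the bottom of the top.

B is a spool: two coaxial disc flanges of radius 45 mm and thickness 7 mm, joined by a core cylinder of radius 15 mm and height 242 mm. The lower flange rests on z = 0 and the three cylinders share a vertical axis.

C is a four-legged stool. The seat is 291×294 mm, 38 mm thick, top at z = 407 mm. It stands on four round legs, each 46 mm in diameter, from z = 0 to the seat underside, each leg's axis is inset half a diameter from the nearest pair of seat edges (so the leg's bounding box is flush with the corner).

The spool is on top of the table. Four stools sit around the table at the −y, +y, −x, +x sides.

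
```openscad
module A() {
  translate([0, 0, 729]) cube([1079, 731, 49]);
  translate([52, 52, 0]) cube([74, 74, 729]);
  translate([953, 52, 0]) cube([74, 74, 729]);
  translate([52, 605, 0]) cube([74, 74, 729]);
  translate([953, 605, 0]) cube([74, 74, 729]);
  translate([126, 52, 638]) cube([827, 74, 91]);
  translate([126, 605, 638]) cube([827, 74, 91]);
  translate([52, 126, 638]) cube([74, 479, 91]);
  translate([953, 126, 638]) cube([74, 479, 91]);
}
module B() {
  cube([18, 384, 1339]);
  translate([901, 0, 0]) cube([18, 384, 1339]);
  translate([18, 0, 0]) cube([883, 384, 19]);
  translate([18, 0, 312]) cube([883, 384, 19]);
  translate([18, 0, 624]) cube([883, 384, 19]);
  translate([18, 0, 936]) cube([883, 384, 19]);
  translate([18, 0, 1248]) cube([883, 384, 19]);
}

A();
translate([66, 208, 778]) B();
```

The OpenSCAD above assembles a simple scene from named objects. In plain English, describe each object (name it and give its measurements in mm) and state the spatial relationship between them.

A is a table: top 1079 mm (x) × 731 mm (y), 49 mm thick, upper face at z = 778 mm, on four 74×74 mm square legs, each inset 52 mm from the nearest pair of top edges, running from z = 0 to the bottom of the top. Four apron rails, 74 mm thick and 91 mm tall, run between adjacent legs with their top edges flush with the underside of the top and their outer faces flush with the legs' outer faces.

B is an open bookshelf. Two side panels, each 18 mm thick, 384 mm deep and 1339 mm tall, stand 919 mm apart (outside-to-outside). Between them sit 5 shelves, each 19 mm thick and 384 mm deep, spanning the full gap between the sides. The bottom shelf rests on the floor (its underside at z = 0) and the clear gap between one shelf's top and the next shelf's underside is 293 mm.

The bookshelf is on top of the table.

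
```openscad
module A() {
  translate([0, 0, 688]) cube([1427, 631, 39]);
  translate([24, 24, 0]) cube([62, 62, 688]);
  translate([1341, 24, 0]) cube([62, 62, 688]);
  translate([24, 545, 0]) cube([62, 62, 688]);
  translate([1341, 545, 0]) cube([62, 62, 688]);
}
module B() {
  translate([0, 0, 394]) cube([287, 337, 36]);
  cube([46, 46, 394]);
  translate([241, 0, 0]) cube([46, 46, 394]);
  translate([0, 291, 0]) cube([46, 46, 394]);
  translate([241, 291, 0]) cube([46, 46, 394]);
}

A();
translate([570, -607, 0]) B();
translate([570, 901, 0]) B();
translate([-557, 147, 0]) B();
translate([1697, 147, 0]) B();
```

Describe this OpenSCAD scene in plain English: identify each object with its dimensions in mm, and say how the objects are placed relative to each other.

A is a rectangular dining table. The top is 1427×631×39 mm with its upper surface at z = 727 mm. It stands on four 62×62 mm square legs, each inset 24 mm from the nearest pair of top edges, running from the floor to the underside of the top.

B is a four-legged stool. The seat is 287×337 mm, 36 mm thick, top at z = 430 mm. It stands on four square legs, each 46×46 mm in cross-section, from z = 0 to the seat underside, each flush with a corner of the seat.

Four stools sit around the table at the −y, +y, −x, +x sides.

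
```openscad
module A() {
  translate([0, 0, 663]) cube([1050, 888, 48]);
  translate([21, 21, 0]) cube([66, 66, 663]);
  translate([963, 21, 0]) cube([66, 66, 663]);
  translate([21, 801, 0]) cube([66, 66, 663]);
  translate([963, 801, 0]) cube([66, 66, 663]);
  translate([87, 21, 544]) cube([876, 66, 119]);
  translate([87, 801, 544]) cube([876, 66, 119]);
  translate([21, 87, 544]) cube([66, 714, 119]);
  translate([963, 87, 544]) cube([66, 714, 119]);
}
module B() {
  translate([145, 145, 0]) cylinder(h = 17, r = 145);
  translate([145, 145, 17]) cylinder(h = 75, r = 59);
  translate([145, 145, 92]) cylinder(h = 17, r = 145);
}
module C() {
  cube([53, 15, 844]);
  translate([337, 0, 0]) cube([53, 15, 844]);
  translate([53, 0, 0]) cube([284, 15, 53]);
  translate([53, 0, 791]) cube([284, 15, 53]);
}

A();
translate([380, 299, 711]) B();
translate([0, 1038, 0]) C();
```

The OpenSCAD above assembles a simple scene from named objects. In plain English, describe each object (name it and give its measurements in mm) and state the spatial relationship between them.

A is a table with a 1050×888 mm rectangular top, 48 mm thick, top surface at z = 711 mm, supported by four 66×66 mm square legs, each inset 21 mm from the nearest pair of top edges, running from the floor. Four apron rails, 66 mm thick and 119 mm tall, run between adjacent legs with their top edges flush with the underside of the top and their outer faces flush with the legs' outer faces.

B is a spool: two coaxial disc flanges of radius 145 mm and thickness 17 mm, joined by a core cylinder of radius 59 mm and height 75 mm. The lower flange rests on z = 0 and the three cylinders share a vertical axis.

C is a picture frame with a 284×738 mm rectangular opening (x by z) and a uniform 53 mm border on every side. Frame depth is 15 mm along y. It is built from two vertical stiles running the full outside height and two horizontal rails spanning the gap between the stiles.

The spool is on top of the table, centred. The picture frame is on the floor beside the table on its +y side.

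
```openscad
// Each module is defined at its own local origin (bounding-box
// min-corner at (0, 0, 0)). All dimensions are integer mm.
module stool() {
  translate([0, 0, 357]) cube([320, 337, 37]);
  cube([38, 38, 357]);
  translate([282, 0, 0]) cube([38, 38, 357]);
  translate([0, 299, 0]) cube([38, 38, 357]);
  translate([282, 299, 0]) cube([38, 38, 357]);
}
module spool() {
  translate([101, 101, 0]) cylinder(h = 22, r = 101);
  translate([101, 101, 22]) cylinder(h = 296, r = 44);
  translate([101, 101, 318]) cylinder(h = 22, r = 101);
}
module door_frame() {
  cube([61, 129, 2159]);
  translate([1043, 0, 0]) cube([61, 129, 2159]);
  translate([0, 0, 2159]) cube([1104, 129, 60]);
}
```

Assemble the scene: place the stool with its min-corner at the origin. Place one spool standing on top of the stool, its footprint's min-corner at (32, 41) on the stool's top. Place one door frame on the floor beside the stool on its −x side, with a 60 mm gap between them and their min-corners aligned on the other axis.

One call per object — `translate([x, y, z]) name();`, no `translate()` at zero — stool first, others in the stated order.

stool();
translate([32, 41, 394]) spool();
translate([-1164, 0, 0]) door_frame();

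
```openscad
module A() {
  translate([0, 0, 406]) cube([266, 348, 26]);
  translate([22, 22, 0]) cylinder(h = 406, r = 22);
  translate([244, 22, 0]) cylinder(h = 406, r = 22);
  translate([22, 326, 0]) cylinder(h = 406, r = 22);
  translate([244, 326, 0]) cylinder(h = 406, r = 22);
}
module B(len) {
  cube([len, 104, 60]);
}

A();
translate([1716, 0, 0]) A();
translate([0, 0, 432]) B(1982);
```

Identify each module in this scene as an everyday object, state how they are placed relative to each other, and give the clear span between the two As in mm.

Second stool starts at x = 1716; first ends at x = 266; clear span = 1716 − 266 = 1450 mm.

A is a stool. B is a beam. A beam spans the tops of two stools. The clear span between the two stools is 1450 mm.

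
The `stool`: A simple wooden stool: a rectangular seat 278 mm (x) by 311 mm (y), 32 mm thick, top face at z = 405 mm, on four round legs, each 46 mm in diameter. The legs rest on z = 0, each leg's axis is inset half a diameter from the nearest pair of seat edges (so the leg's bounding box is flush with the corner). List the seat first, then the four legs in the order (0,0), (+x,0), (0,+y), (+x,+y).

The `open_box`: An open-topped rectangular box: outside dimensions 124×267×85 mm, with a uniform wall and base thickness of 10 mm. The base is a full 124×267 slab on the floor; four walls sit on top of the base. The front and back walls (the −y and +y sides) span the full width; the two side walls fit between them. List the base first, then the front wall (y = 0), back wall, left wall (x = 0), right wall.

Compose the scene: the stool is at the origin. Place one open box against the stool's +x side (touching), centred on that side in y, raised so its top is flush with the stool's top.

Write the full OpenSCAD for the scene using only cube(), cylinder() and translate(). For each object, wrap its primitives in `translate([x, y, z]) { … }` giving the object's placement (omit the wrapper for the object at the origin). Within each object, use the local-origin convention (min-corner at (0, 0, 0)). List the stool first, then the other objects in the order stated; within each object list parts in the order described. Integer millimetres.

translate([0, 0, 373]) cube([278, 311, 32]);
translate([23, 23, 0]) cylinder(h = 373, r = 23);
translate([255, 23, 0]) cylinder(h = 373, r = 23);
translate([23, 288, 0]) cylinder(h = 373, r = 23);
translate([255, 288, 0]) cylinder(h = 373, r = 23);
translate([278, 22, 320]) {
  cube([124, 267, 10]);
  translate([0, 0, 10]) cube([124, 10, 75]);
  translate([0, 257, 10]) cube([124, 10, 75]);
  translate([0, 10, 10]) cube([10, 247, 75]);
  translate([114, 10, 10]) cube([10, 247, 75]);
}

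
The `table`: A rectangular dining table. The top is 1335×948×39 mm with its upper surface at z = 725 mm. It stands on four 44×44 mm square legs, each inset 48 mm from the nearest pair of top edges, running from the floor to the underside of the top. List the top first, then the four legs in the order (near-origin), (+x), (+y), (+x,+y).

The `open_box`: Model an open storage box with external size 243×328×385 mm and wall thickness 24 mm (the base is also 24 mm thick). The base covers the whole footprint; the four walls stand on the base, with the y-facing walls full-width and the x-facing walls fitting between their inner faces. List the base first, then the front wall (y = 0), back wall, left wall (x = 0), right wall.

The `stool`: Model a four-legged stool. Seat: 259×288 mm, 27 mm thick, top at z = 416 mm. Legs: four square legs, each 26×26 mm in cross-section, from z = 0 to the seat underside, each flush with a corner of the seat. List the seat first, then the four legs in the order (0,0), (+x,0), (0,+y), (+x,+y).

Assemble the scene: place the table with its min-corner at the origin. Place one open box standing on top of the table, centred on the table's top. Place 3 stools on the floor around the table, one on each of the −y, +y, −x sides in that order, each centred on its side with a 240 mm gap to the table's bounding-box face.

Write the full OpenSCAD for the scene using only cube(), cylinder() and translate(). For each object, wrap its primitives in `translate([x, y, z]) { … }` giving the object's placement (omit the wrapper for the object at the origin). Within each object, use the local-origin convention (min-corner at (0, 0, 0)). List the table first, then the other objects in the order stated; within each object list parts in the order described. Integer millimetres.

translate([0, 0, 686]) cube([1335, 948, 39]);
translate([48, 48, 0]) cube([44, 44, 686]);
translate([1243, 48, 0]) cube([44, 44, 686]);
translate([48, 856, 0]) cube([44, 44, 686]);
translate([1243, 856, 0]) cube([44, 44, 686]);
translate([546, 310, 725]) {
  cube([243, 328, 24]);
  translate([0, 0, 24]) cube([243, 24, 361]);
  translate([0, 304, 24]) cube([243, 24, 361]);
  translate([0, 24, 24]) cube([24, 280, 361]);
  translate([219, 24, 24]) cube([24, 280, 361]);
}
translate([538, -528, 0]) {
  translate([0, 0, 389]) cube([259, 288, 27]);
  cube([26, 26, 389]);
  translate([233, 0, 0]) cube([26, 26, 389]);
  translate([0, 262, 0]) cube([26, 26, 389]);
  translate([233, 262, 0]) cube([26, 26, 389]);
}
translate([538, 1188, 0]) {
  translate([0, 0, 389]) cube([259, 288, 27]);
  cube([26, 26, 389]);
  translate([233, 0, 0]) cube([26, 26, 389]);
  translate([0, 262, 0]) cube([26, 26, 389]);
  translate([233, 262, 0]) cube([26, 26, 389]);
}
translate([-499, 330, 0]) {
  translate([0, 0, 389]) cube([259, 288, 27]);
  cube([26, 26, 389]);
  translate([233, 0, 0]) cube([26, 26, 389]);
  translate([0, 262, 0]) cube([26, 26, 389]);
  translate([233, 262, 0]) cube([26, 26, 389]);
}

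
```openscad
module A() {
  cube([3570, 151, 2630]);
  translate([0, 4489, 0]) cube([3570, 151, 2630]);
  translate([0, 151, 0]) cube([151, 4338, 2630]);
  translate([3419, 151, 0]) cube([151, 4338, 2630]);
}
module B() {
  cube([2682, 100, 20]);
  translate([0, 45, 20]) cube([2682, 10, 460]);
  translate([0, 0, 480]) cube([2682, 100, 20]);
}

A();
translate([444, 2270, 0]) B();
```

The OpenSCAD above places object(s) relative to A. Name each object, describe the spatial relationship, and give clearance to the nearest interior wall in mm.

A is a house frame. B is an I-beam. The I-beam sits inside the house frame, centred. The clearance to the nearest interior wall is 293 mm.

Clearances: x = 293, y = 2119; minimum 293 mm.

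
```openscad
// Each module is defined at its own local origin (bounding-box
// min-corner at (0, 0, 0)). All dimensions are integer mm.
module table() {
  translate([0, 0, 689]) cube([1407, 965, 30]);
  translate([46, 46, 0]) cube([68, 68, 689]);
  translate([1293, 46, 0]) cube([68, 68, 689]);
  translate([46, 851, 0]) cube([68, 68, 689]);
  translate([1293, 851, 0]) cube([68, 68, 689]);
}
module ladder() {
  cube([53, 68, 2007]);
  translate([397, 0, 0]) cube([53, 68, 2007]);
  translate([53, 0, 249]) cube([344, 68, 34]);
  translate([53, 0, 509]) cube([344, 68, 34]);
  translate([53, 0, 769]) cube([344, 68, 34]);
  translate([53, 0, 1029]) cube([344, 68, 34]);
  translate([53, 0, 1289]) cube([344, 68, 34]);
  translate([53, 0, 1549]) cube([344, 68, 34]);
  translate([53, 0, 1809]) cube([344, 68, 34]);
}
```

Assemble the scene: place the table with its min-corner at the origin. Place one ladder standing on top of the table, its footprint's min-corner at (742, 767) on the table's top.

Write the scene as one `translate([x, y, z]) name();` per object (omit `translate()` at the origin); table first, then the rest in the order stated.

table();
translate([742, 767, 719]) ladder();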